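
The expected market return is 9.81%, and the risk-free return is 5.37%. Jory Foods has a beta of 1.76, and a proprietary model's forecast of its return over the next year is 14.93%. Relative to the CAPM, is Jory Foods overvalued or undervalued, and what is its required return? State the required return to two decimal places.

Undervalued; required return 13.18%

MRP = 9.81% − 5.37% = 4.44%
Required return = R_f + β·MRP = 5.37% + 1.76 × 4.44% = 13.18%
Forecast 14.93% > required 13.18% → the stock plots above the SML → undervalued.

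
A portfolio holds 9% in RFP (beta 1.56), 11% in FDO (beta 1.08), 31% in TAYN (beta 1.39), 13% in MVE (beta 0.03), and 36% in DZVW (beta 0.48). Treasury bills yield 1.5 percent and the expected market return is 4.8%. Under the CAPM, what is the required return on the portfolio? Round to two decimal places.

β_P = Σ w_i β_i = 0.09×1.56 + 0.11×1.08 + 0.31×1.39 + 0.13×0.03 + 0.36×0.48 = 0.8668
MRP = 4.8% − 1.5% = 3.30%
E(R_P) = R_f + β_P × MRP = 1.5% + 0.8668 × 3.3% = 4.36%

4.36%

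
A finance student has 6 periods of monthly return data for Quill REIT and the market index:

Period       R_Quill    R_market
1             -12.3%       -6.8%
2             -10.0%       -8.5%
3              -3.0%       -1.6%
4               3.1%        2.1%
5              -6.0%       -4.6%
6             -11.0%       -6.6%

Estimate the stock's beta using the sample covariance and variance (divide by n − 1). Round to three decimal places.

Mean R_i = (-12.3 − 10.0 − 3.0 + 3.1 − 6.0 − 11.0) / 6 = -6.5333%
Mean R_m = (-6.8 − 8.5 − 1.6 + 2.1 − 4.6 − 6.6) / 6 = -4.3333%
Σ(R_i − R̄_i)(R_m − R̄_m) = 110.2833  ⇒  Cov = 110.2833 / 5 = 22.0567
Σ(R_m − R̄_m)² = 77.5133  ⇒  Var(R_m) = 77.5133 / 5 = 15.5027
β = Cov / Var(R_m) = 22.0567 / 15.5027 = 1.4228

1.423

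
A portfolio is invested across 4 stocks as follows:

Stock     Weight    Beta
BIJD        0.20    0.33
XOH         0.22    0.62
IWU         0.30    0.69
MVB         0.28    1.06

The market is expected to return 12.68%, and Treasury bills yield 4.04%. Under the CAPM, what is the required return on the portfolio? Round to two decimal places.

10.14%

β_P = Σ w_i β_i = 0.20×0.33 + 0.22×0.62 + 0.30×0.69 + 0.28×1.06 = 0.7062
MRP = 12.68% − 4.04% = 8.64%
E(R_P) = R_f + β_P × MRP = 4.04% + 0.7062 × 8.64% = 10.14%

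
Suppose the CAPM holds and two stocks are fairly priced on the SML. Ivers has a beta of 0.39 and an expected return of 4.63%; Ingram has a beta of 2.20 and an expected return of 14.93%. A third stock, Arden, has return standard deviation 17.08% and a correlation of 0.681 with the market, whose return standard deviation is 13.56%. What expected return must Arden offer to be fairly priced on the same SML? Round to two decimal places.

MRP = (14.93% − 4.63%) / (2.20 − 0.39) = 5.6906%
R_f = 4.63% − 0.39 × 5.6906% = 2.4107%
β_Arden = ρ·σ_i/σ_m = 0.681 × 17.08 / 13.56 = 0.8578
E(R_Arden) = R_f + β × MRP = 2.4107% + 0.8578 × 5.6906% = 7.29%

7.29%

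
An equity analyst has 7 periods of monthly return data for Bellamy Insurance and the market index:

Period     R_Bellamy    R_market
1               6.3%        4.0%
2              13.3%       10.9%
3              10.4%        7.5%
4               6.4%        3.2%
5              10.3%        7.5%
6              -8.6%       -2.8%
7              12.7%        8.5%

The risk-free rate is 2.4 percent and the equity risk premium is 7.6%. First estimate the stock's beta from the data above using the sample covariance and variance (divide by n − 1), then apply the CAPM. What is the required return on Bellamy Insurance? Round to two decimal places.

14.57%

Mean R_i = (6.3 + 13.3 + 10.4 + 6.4 + 10.3 − 8.6 + 12.7) / 7 = 7.2571%
Mean R_m = (4.0 + 10.9 + 7.5 + 3.2 + 7.5 − 2.8 + 8.5) / 7 = 5.5429%
Σ(R_i − R̄_i)(R_m − R̄_m) = 196.3529  ⇒  Cov = 196.3529 / 6 = 32.7255
Σ(R_m − R̄_m)² = 122.5771  ⇒  Var(R_m) = 122.5771 / 6 = 20.4295
β = Cov / Var(R_m) = 32.7255 / 20.4295 = 1.6019
E(R) = R_f + β × MRP = 2.4% + 1.6019 × 7.6% = 14.57%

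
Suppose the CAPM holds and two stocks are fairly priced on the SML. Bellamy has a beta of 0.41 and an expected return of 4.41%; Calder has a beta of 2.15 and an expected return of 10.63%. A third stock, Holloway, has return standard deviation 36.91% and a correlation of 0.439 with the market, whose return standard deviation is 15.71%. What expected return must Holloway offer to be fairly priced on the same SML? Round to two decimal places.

6.63%

MRP = (10.63% − 4.41%) / (2.15 − 0.41) = 3.5747%
R_f = 4.41% − 0.41 × 3.5747% = 2.9444%
β_Holloway = ρ·σ_i/σ_m = 0.439 × 36.91 / 15.71 = 1.0314
E(R_Holloway) = R_f + β × MRP = 2.9444% + 1.0314 × 3.5747% = 6.63%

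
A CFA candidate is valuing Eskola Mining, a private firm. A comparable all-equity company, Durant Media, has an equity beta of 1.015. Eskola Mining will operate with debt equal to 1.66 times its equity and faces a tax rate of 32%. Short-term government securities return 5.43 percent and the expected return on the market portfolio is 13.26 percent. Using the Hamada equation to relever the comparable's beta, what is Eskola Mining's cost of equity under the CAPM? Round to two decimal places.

β_L = β_U × [1 + (1 − t)(D/E)] = 1.015 × [1 + (1 − 0.32) × 1.66]
    = 1.015 × [1 + 0.68 × 1.66] = 1.015 × 2.1288 = 2.1607
MRP = 13.26% − 5.43% = 7.83%
E(R) = R_f + β_L × MRP = 5.43% + 2.1607 × 7.83% = 22.35%

22.35%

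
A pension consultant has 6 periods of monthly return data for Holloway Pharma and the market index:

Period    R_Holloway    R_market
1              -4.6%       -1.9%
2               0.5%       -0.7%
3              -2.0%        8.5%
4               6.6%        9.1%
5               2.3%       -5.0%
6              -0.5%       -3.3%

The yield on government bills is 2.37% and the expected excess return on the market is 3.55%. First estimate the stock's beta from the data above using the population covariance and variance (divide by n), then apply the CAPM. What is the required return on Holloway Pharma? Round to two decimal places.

Mean R_i = (-4.6 + 0.5 − 2.0 + 6.6 + 2.3 − 0.5) / 6 = 0.3833%
Mean R_m = (-1.9 − 0.7 + 8.5 + 9.1 − 5.0 − 3.3) / 6 = 1.1167%
Σ(R_i − R̄_i)(R_m − R̄_m) = 39.0317  ⇒  Cov = 39.0317 / 6 = 6.5053
Σ(R_m − R̄_m)² = 187.5683  ⇒  Var(R_m) = 187.5683 / 6 = 31.2614
β = Cov / Var(R_m) = 6.5053 / 31.2614 = 0.2081
E(R) = R_f + β × MRP = 2.37% + 0.2081 × 3.55% = 3.11%

3.11%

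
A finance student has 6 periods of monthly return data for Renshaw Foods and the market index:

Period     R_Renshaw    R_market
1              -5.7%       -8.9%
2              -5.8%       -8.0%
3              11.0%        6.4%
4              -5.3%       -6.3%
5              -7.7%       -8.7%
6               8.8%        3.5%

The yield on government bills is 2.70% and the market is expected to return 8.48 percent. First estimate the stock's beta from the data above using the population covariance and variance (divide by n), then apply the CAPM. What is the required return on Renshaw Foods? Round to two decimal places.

9.74%

Mean R_i = (-5.7 − 5.8 + 11.0 − 5.3 − 7.7 + 8.8) / 6 = -0.7833%
Mean R_m = (-8.9 − 8.0 + 6.4 − 6.3 − 8.7 + 3.5) / 6 = -3.6667%
Σ(R_i − R̄_i)(R_m − R̄_m) = 281.4767  ⇒  Cov = 281.4767 / 6 = 46.9128
Σ(R_m − R̄_m)² = 231.1333  ⇒  Var(R_m) = 231.1333 / 6 = 38.5222
β = Cov / Var(R_m) = 46.9128 / 38.5222 = 1.2178
MRP = 8.48% − 2.70% = 5.78%
E(R) = R_f + β × MRP = 2.70% + 1.2178 × 5.78% = 9.74%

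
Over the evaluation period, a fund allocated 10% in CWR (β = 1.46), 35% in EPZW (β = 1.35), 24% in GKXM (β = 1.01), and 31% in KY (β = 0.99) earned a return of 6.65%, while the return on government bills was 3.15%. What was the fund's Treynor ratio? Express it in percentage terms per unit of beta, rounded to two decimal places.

β_P = 0.10×1.46 + 0.35×1.35 + 0.24×1.01 + 0.31×0.99 = 1.1678
Treynor = (R_P − R_f) / β_P = (6.65% − 3.15%) / 1.1678 = 3.50% / 1.1678 = 3.00%

3.00%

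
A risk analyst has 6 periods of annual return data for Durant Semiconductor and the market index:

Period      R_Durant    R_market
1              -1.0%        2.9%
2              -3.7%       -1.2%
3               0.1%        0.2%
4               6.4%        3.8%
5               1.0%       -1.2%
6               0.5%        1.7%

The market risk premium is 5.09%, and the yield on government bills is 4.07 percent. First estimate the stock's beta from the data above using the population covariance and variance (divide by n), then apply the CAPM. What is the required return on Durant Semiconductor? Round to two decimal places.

Mean R_i = (-1.0 − 3.7 + 0.1 + 6.4 + 1.0 + 0.5) / 6 = 0.5500%
Mean R_m = (2.9 − 1.2 + 0.2 + 3.8 − 1.2 + 1.7) / 6 = 1.0333%
Σ(R_i − R̄_i)(R_m − R̄_m) = 22.1200  ⇒  Cov = 22.1200 / 6 = 3.6867
Σ(R_m − R̄_m)² = 22.2533  ⇒  Var(R_m) = 22.2533 / 6 = 3.7089
β = Cov / Var(R_m) = 3.6867 / 3.7089 = 0.9940
E(R) = R_f + β × MRP = 4.07% + 0.9940 × 5.09% = 9.13%

9.13%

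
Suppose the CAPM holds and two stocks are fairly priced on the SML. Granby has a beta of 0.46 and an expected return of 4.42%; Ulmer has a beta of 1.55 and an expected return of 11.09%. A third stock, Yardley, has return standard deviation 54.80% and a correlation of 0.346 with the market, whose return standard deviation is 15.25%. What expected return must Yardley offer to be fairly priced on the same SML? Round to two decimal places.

9.21%

MRP = (11.09% − 4.42%) / (1.55 − 0.46) = 6.1193%
R_f = 4.42% − 0.46 × 6.1193% = 1.6051%
β_Yardley = ρ·σ_i/σ_m = 0.346 × 54.80 / 15.25 = 1.2433
E(R_Yardley) = R_f + β × MRP = 1.6051% + 1.2433 × 6.1193% = 9.21%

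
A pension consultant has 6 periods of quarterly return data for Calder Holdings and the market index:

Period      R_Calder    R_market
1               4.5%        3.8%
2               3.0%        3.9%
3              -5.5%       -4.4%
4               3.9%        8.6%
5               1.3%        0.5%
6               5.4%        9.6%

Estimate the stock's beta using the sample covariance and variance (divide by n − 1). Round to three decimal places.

0.689

Mean R_i = (4.5 + 3.0 − 5.5 + 3.9 + 1.3 + 5.4) / 6 = 2.1000%
Mean R_m = (3.8 + 3.9 − 4.4 + 8.6 + 0.5 + 9.6) / 6 = 3.6667%
Σ(R_i − R̄_i)(R_m − R̄_m) = 92.8300  ⇒  Cov = 92.8300 / 5 = 18.5660
Σ(R_m − R̄_m)² = 134.7133  ⇒  Var(R_m) = 134.7133 / 5 = 26.9427
β = Cov / Var(R_m) = 18.5660 / 26.9427 = 0.6891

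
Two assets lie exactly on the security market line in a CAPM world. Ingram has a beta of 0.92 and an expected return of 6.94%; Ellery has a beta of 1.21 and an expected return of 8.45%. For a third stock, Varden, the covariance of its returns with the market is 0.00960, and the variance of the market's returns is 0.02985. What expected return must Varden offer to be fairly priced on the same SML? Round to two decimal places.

MRP = (8.45% − 6.94%) / (1.21 − 0.92) = 5.2069%
R_f = 6.94% − 0.92 × 5.2069% = 2.1497%
β_Varden = Cov / Var(R_m) = 0.00960 / 0.02985 = 0.3216
E(R_Varden) = R_f + β × MRP = 2.1497% + 0.3216 × 5.2069% = 3.82%

3.82%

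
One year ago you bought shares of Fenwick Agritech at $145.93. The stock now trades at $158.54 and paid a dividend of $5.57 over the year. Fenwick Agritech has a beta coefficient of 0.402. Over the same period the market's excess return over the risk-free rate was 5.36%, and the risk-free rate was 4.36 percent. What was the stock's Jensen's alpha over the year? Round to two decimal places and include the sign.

+5.94%

Realised HPR = (P1 + D1 − P0) / P0 = (158.54 + 5.57 − 145.93) / 145.93 = 18.18 / 145.93 = 12.4580%
CAPM required = R_f + β·MRP = 4.36% + 0.402 × 5.36% = 6.51472%
α = realised − required = 12.4580% − 6.51472% = +5.94%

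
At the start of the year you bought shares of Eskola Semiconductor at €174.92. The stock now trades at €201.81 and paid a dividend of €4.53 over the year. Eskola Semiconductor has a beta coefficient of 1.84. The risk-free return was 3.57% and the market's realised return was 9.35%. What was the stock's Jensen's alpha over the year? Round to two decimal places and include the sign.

Realised HPR = (P1 + D1 − P0) / P0 = (201.81 + 4.53 − 174.92) / 174.92 = 31.42 / 174.92 = 17.9625%
MRP = 9.35% − 3.57% = 5.78%
CAPM required = R_f + β·MRP = 3.57% + 1.84 × 5.78% = 14.2052%
α = realised − required = 17.9625% − 14.2052% = +3.76%

+3.76%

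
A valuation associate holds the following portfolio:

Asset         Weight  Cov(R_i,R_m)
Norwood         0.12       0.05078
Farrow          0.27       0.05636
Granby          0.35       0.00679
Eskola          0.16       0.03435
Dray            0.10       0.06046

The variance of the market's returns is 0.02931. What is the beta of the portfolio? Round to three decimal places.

β_Norwood = 0.05078 / 0.02931 = 1.7325
β_Farrow = 0.05636 / 0.02931 = 1.9229
β_Granby = 0.00679 / 0.02931 = 0.2317
β_Eskola = 0.03435 / 0.02931 = 1.1720
β_Dray = 0.06046 / 0.02931 = 2.0628
β_P = Σ w_i β_i = 0.12×1.7325 + 0.27×1.9229 + 0.35×0.2317 + 0.16×1.1720 + 0.10×2.0628 = 1.2020

1.202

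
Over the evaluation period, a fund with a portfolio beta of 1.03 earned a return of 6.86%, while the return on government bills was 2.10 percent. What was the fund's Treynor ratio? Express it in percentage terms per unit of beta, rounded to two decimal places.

Treynor = (R_P − R_f) / β_P = (6.86% − 2.10%) / 1.0300 = 4.76% / 1.0300 = 4.62%

4.62%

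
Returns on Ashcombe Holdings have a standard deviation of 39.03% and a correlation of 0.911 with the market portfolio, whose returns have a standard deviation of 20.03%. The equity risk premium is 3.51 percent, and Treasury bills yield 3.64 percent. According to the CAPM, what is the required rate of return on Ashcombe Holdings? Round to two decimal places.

9.87%

β = ρ × σ_i / σ_m = 0.911 × 39.03% / 20.03% = 1.7752
E(R) = 3.64% + 1.7752 × 3.51% = 9.87%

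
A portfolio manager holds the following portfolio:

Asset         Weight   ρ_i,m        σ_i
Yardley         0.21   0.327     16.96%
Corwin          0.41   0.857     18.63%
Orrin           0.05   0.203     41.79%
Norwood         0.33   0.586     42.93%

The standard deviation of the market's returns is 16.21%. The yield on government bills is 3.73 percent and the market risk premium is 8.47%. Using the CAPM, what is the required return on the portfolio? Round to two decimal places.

β_Yardley = 0.327 × 16.96% / 16.21% = 0.3421
β_Corwin = 0.857 × 18.63% / 16.21% = 0.9849
β_Orrin = 0.203 × 41.79% / 16.21% = 0.5233
β_Norwood = 0.586 × 42.93% / 16.21% = 1.5519
β_P = Σ w_i β_i = 0.21×0.3421 + 0.41×0.9849 + 0.05×0.5233 + 0.33×1.5519 = 1.0139
E(R_P) = R_f + β_P × MRP = 3.73% + 1.0139 × 8.47% = 12.32%

12.32%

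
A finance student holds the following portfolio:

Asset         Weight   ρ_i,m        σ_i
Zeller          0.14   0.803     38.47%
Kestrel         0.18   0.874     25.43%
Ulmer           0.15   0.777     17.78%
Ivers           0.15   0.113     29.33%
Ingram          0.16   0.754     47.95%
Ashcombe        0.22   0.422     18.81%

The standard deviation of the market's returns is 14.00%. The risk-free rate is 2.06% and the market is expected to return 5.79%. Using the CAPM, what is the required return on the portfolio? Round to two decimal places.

β_Zeller = 0.803 × 38.47% / 14.00% = 2.2065
β_Kestrel = 0.874 × 25.43% / 14.00% = 1.5876
β_Ulmer = 0.777 × 17.78% / 14.00% = 0.9868
β_Ivers = 0.113 × 29.33% / 14.00% = 0.2367
β_Ingram = 0.754 × 47.95% / 14.00% = 2.5825
β_Ashcombe = 0.422 × 18.81% / 14.00% = 0.5670
β_P = Σ w_i β_i = 0.14×2.2065 + 0.18×1.5876 + 0.15×0.9868 + 0.15×0.2367 + 0.16×2.5825 + 0.22×0.5670 = 1.3161
MRP = 5.79% − 2.06% = 3.73%
E(R_P) = R_f + β_P × MRP = 2.06% + 1.3161 × 3.73% = 6.97%

6.97%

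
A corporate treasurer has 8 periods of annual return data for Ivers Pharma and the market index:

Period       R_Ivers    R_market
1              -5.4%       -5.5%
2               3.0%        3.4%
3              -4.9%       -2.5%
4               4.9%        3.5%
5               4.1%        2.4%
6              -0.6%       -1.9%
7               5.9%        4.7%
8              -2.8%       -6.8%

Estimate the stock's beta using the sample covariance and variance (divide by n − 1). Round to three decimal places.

Mean R_i = (-5.4 + 3.0 − 4.9 + 4.9 + 4.1 − 0.6 + 5.9 − 2.8) / 8 = 0.5250%
Mean R_m = (-5.5 + 3.4 − 2.5 + 3.5 + 2.4 − 1.9 + 4.7 − 6.8) / 8 = -0.3375%
Σ(R_i − R̄_i)(R_m − R̄_m) = 128.4675  ⇒  Cov = 128.4675 / 7 = 18.3525
Σ(R_m − R̄_m)² = 137.0988  ⇒  Var(R_m) = 137.0988 / 7 = 19.5855
β = Cov / Var(R_m) = 18.3525 / 19.5855 = 0.9370

0.937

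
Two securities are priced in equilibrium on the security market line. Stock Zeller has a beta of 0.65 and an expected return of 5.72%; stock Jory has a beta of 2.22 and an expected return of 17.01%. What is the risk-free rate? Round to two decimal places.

1.05%

Both satisfy E(R) = R_f + β·MRP, so the slope of the SML is
MRP = (17.01% − 5.72%) / (2.22 − 0.65) = 11.29% / 1.57 = 7.1911%
R_f = E(R_Zeller) − β_Zeller·MRP = 5.72% − 0.65 × 7.1911% = 1.0458%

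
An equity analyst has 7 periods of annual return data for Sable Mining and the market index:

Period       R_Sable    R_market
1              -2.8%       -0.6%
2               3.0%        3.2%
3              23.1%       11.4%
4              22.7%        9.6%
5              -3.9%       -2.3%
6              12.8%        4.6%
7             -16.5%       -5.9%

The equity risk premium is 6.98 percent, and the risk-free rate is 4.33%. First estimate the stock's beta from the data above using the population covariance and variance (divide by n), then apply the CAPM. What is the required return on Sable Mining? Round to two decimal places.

Mean R_i = (-2.8 + 3.0 + 23.1 + 22.7 − 3.9 + 12.8 − 16.5) / 7 = 5.4857%
Mean R_m = (-0.6 + 3.2 + 11.4 + 9.6 − 2.3 + 4.6 − 5.9) / 7 = 2.8571%
Σ(R_i − R̄_i)(R_m − R̄_m) = 548.0257  ⇒  Cov = 548.0257 / 7 = 78.2894
Σ(R_m − R̄_m)² = 236.8371  ⇒  Var(R_m) = 236.8371 / 7 = 33.8339
β = Cov / Var(R_m) = 78.2894 / 33.8339 = 2.3139
E(R) = R_f + β × MRP = 4.33% + 2.3139 × 6.98% = 20.48%

20.48%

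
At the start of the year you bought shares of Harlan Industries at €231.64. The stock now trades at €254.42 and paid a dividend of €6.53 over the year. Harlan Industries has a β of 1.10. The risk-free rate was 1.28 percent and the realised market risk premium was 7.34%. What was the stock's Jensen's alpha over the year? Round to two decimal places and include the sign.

Realised HPR = (P1 + D1 − P0) / P0 = (254.42 + 6.53 − 231.64) / 231.64 = 29.31 / 231.64 = 12.6533%
CAPM required = R_f + β·MRP = 1.28% + 1.10 × 7.34% = 9.3540%
α = realised − required = 12.6533% − 9.3540% = +3.30%

+3.30%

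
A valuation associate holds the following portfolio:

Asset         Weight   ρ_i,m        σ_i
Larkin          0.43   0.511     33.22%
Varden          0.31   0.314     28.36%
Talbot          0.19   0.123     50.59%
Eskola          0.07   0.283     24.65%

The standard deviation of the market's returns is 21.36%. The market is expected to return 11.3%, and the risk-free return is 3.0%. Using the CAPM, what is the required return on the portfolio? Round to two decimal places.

β_Larkin = 0.511 × 33.22% / 21.36% = 0.7947
β_Varden = 0.314 × 28.36% / 21.36% = 0.4169
β_Talbot = 0.123 × 50.59% / 21.36% = 0.2913
β_Eskola = 0.283 × 24.65% / 21.36% = 0.3266
β_P = Σ w_i β_i = 0.43×0.7947 + 0.31×0.4169 + 0.19×0.2913 + 0.07×0.3266 = 0.5492
MRP = 11.3% − 3.0% = 8.30%
E(R_P) = R_f + β_P × MRP = 3.0% + 0.5492 × 8.3% = 7.56%

7.56%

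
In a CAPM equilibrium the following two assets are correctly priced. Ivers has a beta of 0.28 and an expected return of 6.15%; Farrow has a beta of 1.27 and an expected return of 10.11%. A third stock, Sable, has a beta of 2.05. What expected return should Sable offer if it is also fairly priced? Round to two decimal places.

MRP (SML slope) = (10.11% − 6.15%) / (1.27 − 0.28) = 3.96% / 0.99 = 4.0000%
R_f (intercept) = 6.15% − 0.28 × 4.0000% = 5.0300%
E(R_Sable) = R_f + β × MRP = 5.0300% + 2.05 × 4.0000% = 13.23%

13.23%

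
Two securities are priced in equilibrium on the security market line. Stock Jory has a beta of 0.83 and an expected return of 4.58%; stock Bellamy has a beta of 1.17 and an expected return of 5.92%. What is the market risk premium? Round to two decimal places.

Both satisfy E(R) = R_f + β·MRP, so the slope of the SML is
MRP = (5.92% − 4.58%) / (1.17 − 0.83) = 1.34% / 0.34 = 3.9412%

3.94%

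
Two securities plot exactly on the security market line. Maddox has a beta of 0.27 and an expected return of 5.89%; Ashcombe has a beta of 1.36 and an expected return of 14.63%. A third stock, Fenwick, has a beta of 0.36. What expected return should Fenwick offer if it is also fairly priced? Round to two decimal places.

MRP (SML slope) = (14.63% − 5.89%) / (1.36 − 0.27) = 8.74% / 1.09 = 8.0183%
R_f (intercept) = 5.89% − 0.27 × 8.0183% = 3.7251%
E(R_Fenwick) = R_f + β × MRP = 3.7251% + 0.36 × 8.0183% = 6.61%

6.61%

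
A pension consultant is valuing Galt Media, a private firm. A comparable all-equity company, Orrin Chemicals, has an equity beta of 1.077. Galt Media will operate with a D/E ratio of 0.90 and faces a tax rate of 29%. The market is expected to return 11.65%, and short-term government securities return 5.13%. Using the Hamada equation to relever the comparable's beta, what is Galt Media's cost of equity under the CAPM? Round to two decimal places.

16.64%

β_L = β_U × [1 + (1 − t)(D/E)] = 1.077 × [1 + (1 − 0.29) × 0.90]
    = 1.077 × [1 + 0.71 × 0.90] = 1.077 × 1.6390 = 1.7652
MRP = 11.65% − 5.13% = 6.52%
E(R) = R_f + β_L × MRP = 5.13% + 1.7652 × 6.52% = 16.64%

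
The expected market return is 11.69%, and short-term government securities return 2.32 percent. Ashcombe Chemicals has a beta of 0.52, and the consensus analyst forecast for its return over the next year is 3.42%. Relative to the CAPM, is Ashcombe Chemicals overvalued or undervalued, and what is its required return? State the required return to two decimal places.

Overvalued; required return 7.19%

MRP = 11.69% − 2.32% = 9.37%
Required return = R_f + β·MRP = 2.32% + 0.52 × 9.37% = 7.19%
Forecast 3.42% < required 7.19% → the stock plots below the SML → overvalued.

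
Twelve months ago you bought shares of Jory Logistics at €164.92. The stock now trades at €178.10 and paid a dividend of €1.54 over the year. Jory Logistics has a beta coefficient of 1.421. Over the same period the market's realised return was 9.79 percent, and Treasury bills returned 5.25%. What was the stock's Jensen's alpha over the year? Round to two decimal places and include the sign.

Realised HPR = (P1 + D1 − P0) / P0 = (178.10 + 1.54 − 164.92) / 164.92 = 14.72 / 164.92 = 8.9255%
MRP = 9.79% − 5.25% = 4.54%
CAPM required = R_f + β·MRP = 5.25% + 1.421 × 4.54% = 11.70134%
α = realised − required = 8.9255% − 11.70134% = -2.78%

-2.78%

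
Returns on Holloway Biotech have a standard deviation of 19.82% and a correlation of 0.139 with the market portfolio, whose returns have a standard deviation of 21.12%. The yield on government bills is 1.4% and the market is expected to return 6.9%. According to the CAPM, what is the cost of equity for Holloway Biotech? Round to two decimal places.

2.12%

β = ρ × σ_i / σ_m = 0.139 × 19.82% / 21.12% = 0.1304
MRP = 6.9% − 1.4% = 5.50%
E(R) = 1.4% + 0.1304 × 5.5% = 2.12%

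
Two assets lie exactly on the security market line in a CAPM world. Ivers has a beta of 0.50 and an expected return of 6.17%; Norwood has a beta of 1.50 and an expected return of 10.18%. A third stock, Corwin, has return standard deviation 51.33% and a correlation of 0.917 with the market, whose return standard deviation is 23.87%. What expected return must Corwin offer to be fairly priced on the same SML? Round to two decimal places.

12.07%

MRP = (10.18% − 6.17%) / (1.50 − 0.50) = 4.0100%
R_f = 6.17% − 0.50 × 4.0100% = 4.1650%
β_Corwin = ρ·σ_i/σ_m = 0.917 × 51.33 / 23.87 = 1.9719
E(R_Corwin) = R_f + β × MRP = 4.1650% + 1.9719 × 4.0100% = 12.07%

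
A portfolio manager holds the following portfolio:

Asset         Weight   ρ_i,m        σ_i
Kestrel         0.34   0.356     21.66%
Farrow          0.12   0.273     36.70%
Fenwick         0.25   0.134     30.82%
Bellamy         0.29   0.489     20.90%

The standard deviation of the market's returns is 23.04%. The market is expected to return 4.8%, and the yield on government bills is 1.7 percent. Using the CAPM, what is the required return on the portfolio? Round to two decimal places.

β_Kestrel = 0.356 × 21.66% / 23.04% = 0.3347
β_Farrow = 0.273 × 36.70% / 23.04% = 0.4349
β_Fenwick = 0.134 × 30.82% / 23.04% = 0.1792
β_Bellamy = 0.489 × 20.90% / 23.04% = 0.4436
β_P = Σ w_i β_i = 0.34×0.3347 + 0.12×0.4349 + 0.25×0.1792 + 0.29×0.4436 = 0.3394
MRP = 4.8% − 1.7% = 3.10%
E(R_P) = R_f + β_P × MRP = 1.7% + 0.3394 × 3.1% = 2.75%

2.75%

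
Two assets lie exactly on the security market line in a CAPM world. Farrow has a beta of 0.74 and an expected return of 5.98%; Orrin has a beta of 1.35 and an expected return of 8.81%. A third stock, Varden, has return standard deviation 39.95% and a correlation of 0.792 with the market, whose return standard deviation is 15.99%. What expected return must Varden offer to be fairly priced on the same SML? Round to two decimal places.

11.73%

MRP = (8.81% − 5.98%) / (1.35 − 0.74) = 4.6393%
R_f = 5.98% − 0.74 × 4.6393% = 2.5469%
β_Varden = ρ·σ_i/σ_m = 0.792 × 39.95 / 15.99 = 1.9788
E(R_Varden) = R_f + β × MRP = 2.5469% + 1.9788 × 4.6393% = 11.73%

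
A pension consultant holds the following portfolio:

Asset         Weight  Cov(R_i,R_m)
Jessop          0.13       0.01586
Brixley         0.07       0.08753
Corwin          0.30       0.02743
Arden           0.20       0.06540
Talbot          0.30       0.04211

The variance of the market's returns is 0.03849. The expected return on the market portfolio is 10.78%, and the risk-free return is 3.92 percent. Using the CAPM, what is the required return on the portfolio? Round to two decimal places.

11.43%

β_Jessop = 0.01586 / 0.03849 = 0.4121
β_Brixley = 0.08753 / 0.03849 = 2.2741
β_Corwin = 0.02743 / 0.03849 = 0.7127
β_Arden = 0.06540 / 0.03849 = 1.6991
β_Talbot = 0.04211 / 0.03849 = 1.0941
β_P = Σ w_i β_i = 0.13×0.4121 + 0.07×2.2741 + 0.30×0.7127 + 0.20×1.6991 + 0.30×1.0941 = 1.0946
MRP = 10.78% − 3.92% = 6.86%
E(R_P) = R_f + β_P × MRP = 3.92% + 1.0946 × 6.86% = 11.43%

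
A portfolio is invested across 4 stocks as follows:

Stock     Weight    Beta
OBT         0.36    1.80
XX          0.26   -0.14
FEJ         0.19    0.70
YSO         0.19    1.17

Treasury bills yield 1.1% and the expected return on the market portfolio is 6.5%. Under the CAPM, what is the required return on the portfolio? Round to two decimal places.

6.32%

β_P = Σ w_i β_i = 0.36×1.80 + 0.26×-0.14 + 0.19×0.70 + 0.19×1.17 = 0.9669
MRP = 6.5% − 1.1% = 5.40%
E(R_P) = R_f + β_P × MRP = 1.1% + 0.9669 × 5.4% = 6.32%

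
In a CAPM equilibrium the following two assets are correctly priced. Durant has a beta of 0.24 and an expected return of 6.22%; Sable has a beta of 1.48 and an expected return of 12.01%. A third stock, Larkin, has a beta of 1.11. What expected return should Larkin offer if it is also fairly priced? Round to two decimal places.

10.28%

MRP (SML slope) = (12.01% − 6.22%) / (1.48 − 0.24) = 5.79% / 1.24 = 4.6694%
R_f (intercept) = 6.22% − 0.24 × 4.6694% = 5.0993%
E(R_Larkin) = R_f + β × MRP = 5.0993% + 1.11 × 4.6694% = 10.28%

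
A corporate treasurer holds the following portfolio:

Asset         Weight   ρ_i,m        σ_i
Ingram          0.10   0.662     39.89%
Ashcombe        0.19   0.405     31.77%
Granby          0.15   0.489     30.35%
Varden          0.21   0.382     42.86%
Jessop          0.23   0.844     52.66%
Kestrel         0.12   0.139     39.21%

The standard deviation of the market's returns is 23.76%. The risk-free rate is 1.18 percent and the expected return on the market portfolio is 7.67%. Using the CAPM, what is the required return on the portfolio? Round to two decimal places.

β_Ingram = 0.662 × 39.89% / 23.76% = 1.1114
β_Ashcombe = 0.405 × 31.77% / 23.76% = 0.5415
β_Granby = 0.489 × 30.35% / 23.76% = 0.6246
β_Varden = 0.382 × 42.86% / 23.76% = 0.6891
β_Jessop = 0.844 × 52.66% / 23.76% = 1.8706
β_Kestrel = 0.139 × 39.21% / 23.76% = 0.2294
β_P = Σ w_i β_i = 0.10×1.1114 + 0.19×0.5415 + 0.15×0.6246 + 0.21×0.6891 + 0.23×1.8706 + 0.12×0.2294 = 0.9102
MRP = 7.67% − 1.18% = 6.49%
E(R_P) = R_f + β_P × MRP = 1.18% + 0.9102 × 6.49% = 7.09%

7.09%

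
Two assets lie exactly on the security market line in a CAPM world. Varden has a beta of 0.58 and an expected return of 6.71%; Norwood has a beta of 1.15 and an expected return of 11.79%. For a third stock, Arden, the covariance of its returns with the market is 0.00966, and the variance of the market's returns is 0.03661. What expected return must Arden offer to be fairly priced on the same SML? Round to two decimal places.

MRP = (11.79% − 6.71%) / (1.15 − 0.58) = 8.9123%
R_f = 6.71% − 0.58 × 8.9123% = 1.5409%
β_Arden = Cov / Var(R_m) = 0.00966 / 0.03661 = 0.2639
E(R_Arden) = R_f + β × MRP = 1.5409% + 0.2639 × 8.9123% = 3.89%

3.89%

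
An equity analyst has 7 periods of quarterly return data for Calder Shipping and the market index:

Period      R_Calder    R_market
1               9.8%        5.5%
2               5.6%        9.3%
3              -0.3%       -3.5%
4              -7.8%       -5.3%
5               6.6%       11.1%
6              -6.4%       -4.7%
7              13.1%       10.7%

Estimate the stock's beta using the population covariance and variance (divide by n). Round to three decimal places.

0.951

Mean R_i = (9.8 + 5.6 − 0.3 − 7.8 + 6.6 − 6.4 + 13.1) / 7 = 2.9429%
Mean R_m = (5.5 + 9.3 − 3.5 − 5.3 + 11.1 − 4.7 + 10.7) / 7 = 3.3000%
Σ(R_i − R̄_i)(R_m − R̄_m) = 323.9000  ⇒  Cov = 323.9000 / 7 = 46.2714
Σ(R_m − R̄_m)² = 340.6400  ⇒  Var(R_m) = 340.6400 / 7 = 48.6629
β = Cov / Var(R_m) = 46.2714 / 48.6629 = 0.9509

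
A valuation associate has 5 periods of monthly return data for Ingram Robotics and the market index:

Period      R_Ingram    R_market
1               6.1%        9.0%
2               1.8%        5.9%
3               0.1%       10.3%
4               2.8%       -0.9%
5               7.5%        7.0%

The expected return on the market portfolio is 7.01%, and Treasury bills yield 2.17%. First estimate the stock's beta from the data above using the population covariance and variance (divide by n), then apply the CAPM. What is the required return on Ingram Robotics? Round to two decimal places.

2.30%

Mean R_i = (6.1 + 1.8 + 0.1 + 2.8 + 7.5) / 5 = 3.6600%
Mean R_m = (9.0 + 5.9 + 10.3 − 0.9 + 7.0) / 5 = 6.2600%
Σ(R_i − R̄_i)(R_m − R̄_m) = 1.9720  ⇒  Cov = 1.9720 / 5 = 0.3944
Σ(R_m − R̄_m)² = 75.7720  ⇒  Var(R_m) = 75.7720 / 5 = 15.1544
β = Cov / Var(R_m) = 0.3944 / 15.1544 = 0.0260
MRP = 7.01% − 2.17% = 4.84%
E(R) = R_f + β × MRP = 2.17% + 0.0260 × 4.84% = 2.30%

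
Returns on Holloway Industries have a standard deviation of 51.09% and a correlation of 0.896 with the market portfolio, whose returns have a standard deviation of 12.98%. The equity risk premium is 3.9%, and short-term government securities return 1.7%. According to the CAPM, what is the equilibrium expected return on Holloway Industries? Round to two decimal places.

15.45%

β = ρ × σ_i / σ_m = 0.896 × 51.09% / 12.98% = 3.5267
E(R) = 1.7% + 3.5267 × 3.9% = 15.45%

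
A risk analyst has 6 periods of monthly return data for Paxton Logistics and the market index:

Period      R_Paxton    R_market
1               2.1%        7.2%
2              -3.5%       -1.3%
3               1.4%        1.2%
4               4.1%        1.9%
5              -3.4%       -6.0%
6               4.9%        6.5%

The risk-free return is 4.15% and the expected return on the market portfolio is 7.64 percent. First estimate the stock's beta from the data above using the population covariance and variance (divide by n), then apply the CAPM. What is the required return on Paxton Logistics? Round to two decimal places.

6.23%

Mean R_i = (2.1 − 3.5 + 1.4 + 4.1 − 3.4 + 4.9) / 6 = 0.9333%
Mean R_m = (7.2 − 1.3 + 1.2 + 1.9 − 6.0 + 6.5) / 6 = 1.5833%
Σ(R_i − R̄_i)(R_m − R̄_m) = 72.5233  ⇒  Cov = 72.5233 / 6 = 12.0872
Σ(R_m − R̄_m)² = 121.7883  ⇒  Var(R_m) = 121.7883 / 6 = 20.2981
β = Cov / Var(R_m) = 12.0872 / 20.2981 = 0.5955
MRP = 7.64% − 4.15% = 3.49%
E(R) = R_f + β × MRP = 4.15% + 0.5955 × 3.49% = 6.23%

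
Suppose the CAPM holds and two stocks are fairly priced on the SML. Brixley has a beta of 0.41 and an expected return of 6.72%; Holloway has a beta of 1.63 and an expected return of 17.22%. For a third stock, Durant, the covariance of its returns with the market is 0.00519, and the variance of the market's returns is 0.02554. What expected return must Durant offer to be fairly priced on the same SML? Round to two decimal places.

MRP = (17.22% − 6.72%) / (1.63 − 0.41) = 8.6066%
R_f = 6.72% − 0.41 × 8.6066% = 3.1913%
β_Durant = Cov / Var(R_m) = 0.00519 / 0.02554 = 0.2032
E(R_Durant) = R_f + β × MRP = 3.1913% + 0.2032 × 8.6066% = 4.94%

4.94%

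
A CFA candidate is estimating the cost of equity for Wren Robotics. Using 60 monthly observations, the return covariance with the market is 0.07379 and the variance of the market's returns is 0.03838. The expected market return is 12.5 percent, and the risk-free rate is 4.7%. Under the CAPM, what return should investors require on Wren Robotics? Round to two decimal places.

β = Cov(R_i, R_m) / Var(R_m) = 0.07379 / 0.03838 = 1.9226
MRP = 12.5% − 4.7% = 7.80%
E(R) = R_f + β × MRP = 4.7% + 1.9226 × 7.8% = 19.70%

19.70%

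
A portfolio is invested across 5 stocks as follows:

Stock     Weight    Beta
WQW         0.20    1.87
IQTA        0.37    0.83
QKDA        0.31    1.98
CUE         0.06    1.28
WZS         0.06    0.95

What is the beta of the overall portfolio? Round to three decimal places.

β_P = Σ w_i β_i = 0.20×1.87 + 0.37×0.83 + 0.31×1.98 + 0.06×1.28 + 0.06×0.95 = 1.4287

1.429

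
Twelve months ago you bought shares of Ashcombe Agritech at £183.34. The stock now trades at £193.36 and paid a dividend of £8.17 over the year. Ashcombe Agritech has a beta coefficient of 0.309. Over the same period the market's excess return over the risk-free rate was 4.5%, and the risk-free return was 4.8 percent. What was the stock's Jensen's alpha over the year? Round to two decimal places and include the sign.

Realised HPR = (P1 + D1 − P0) / P0 = (193.36 + 8.17 − 183.34) / 183.34 = 18.19 / 183.34 = 9.9215%
CAPM required = R_f + β·MRP = 4.8% + 0.309 × 4.5% = 6.1905%
α = realised − required = 9.9215% − 6.1905% = +3.73%

+3.73%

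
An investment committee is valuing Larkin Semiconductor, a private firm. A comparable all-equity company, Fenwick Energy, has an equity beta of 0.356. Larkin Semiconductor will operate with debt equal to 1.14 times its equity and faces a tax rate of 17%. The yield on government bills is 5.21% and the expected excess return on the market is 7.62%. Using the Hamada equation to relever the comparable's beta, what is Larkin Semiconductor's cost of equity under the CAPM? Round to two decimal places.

β_L = β_U × [1 + (1 − t)(D/E)] = 0.356 × [1 + (1 − 0.17) × 1.14]
    = 0.356 × [1 + 0.83 × 1.14] = 0.356 × 1.9462 = 0.6928
E(R) = R_f + β_L × MRP = 5.21% + 0.6928 × 7.62% = 10.49%

10.49%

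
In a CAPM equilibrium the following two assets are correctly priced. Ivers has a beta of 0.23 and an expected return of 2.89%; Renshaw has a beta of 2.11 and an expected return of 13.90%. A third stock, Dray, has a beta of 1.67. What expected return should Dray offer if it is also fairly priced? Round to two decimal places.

MRP (SML slope) = (13.90% − 2.89%) / (2.11 − 0.23) = 11.01% / 1.88 = 5.8564%
R_f (intercept) = 2.89% − 0.23 × 5.8564% = 1.5430%
E(R_Dray) = R_f + β × MRP = 1.5430% + 1.67 × 5.8564% = 11.32%

11.32%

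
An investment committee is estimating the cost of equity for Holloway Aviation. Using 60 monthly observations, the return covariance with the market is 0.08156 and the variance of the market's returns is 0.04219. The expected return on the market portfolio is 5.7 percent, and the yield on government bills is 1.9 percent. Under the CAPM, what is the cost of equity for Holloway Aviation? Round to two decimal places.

β = Cov(R_i, R_m) / Var(R_m) = 0.08156 / 0.04219 = 1.9332
MRP = 5.7% − 1.9% = 3.80%
E(R) = R_f + β × MRP = 1.9% + 1.9332 × 3.8% = 9.25%

9.25%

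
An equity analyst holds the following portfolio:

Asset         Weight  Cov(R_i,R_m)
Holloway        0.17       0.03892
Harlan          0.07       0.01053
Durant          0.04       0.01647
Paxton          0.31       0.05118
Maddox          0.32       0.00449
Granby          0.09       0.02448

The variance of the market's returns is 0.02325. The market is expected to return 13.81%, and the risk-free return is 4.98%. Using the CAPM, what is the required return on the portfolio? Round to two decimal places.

15.43%

β_Holloway = 0.03892 / 0.02325 = 1.6740
β_Harlan = 0.01053 / 0.02325 = 0.4529
β_Durant = 0.01647 / 0.02325 = 0.7084
β_Paxton = 0.05118 / 0.02325 = 2.2013
β_Maddox = 0.00449 / 0.02325 = 0.1931
β_Granby = 0.02448 / 0.02325 = 1.0529
β_P = Σ w_i β_i = 0.17×1.6740 + 0.07×0.4529 + 0.04×0.7084 + 0.31×2.2013 + 0.32×0.1931 + 0.09×1.0529 = 1.1836
MRP = 13.81% − 4.98% = 8.83%
E(R_P) = R_f + β_P × MRP = 4.98% + 1.1836 × 8.83% = 15.43%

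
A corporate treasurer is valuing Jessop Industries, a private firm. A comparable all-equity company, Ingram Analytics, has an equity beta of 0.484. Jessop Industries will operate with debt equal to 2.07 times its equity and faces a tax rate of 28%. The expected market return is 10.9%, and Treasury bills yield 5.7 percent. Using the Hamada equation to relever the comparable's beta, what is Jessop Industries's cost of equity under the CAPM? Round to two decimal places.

11.97%

β_L = β_U × [1 + (1 − t)(D/E)] = 0.484 × [1 + (1 − 0.28) × 2.07]
    = 0.484 × [1 + 0.72 × 2.07] = 0.484 × 2.4904 = 1.2054
MRP = 10.9% − 5.7% = 5.20%
E(R) = R_f + β_L × MRP = 5.7% + 1.2054 × 5.2% = 11.97%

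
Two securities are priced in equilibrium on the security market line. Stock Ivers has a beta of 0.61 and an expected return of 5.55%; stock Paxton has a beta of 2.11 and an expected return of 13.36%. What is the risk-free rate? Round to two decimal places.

Both satisfy E(R) = R_f + β·MRP, so the slope of the SML is
MRP = (13.36% − 5.55%) / (2.11 − 0.61) = 7.81% / 1.50 = 5.2067%
R_f = E(R_Ivers) − β_Ivers·MRP = 5.55% − 0.61 × 5.2067% = 2.3739%

2.37%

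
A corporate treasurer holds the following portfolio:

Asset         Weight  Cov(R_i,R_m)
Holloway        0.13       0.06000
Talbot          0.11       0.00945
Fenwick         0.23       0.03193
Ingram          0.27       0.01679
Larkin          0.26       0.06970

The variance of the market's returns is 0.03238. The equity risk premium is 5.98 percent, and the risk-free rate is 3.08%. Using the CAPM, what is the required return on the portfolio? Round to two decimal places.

β_Holloway = 0.06000 / 0.03238 = 1.8530
β_Talbot = 0.00945 / 0.03238 = 0.2918
β_Fenwick = 0.03193 / 0.03238 = 0.9861
β_Ingram = 0.01679 / 0.03238 = 0.5185
β_Larkin = 0.06970 / 0.03238 = 2.1526
β_P = Σ w_i β_i = 0.13×1.8530 + 0.11×0.2918 + 0.23×0.9861 + 0.27×0.5185 + 0.26×2.1526 = 1.1995
E(R_P) = R_f + β_P × MRP = 3.08% + 1.1995 × 5.98% = 10.25%

10.25%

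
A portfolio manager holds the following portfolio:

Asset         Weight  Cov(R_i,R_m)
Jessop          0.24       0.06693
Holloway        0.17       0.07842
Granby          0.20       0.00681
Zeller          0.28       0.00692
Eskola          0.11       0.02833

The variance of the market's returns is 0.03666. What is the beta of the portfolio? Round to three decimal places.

0.977

β_Jessop = 0.06693 / 0.03666 = 1.8257
β_Holloway = 0.07842 / 0.03666 = 2.1391
β_Granby = 0.00681 / 0.03666 = 0.1858
β_Zeller = 0.00692 / 0.03666 = 0.1888
β_Eskola = 0.02833 / 0.03666 = 0.7728
β_P = Σ w_i β_i = 0.24×1.8257 + 0.17×2.1391 + 0.20×0.1858 + 0.28×0.1888 + 0.11×0.7728 = 0.9768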